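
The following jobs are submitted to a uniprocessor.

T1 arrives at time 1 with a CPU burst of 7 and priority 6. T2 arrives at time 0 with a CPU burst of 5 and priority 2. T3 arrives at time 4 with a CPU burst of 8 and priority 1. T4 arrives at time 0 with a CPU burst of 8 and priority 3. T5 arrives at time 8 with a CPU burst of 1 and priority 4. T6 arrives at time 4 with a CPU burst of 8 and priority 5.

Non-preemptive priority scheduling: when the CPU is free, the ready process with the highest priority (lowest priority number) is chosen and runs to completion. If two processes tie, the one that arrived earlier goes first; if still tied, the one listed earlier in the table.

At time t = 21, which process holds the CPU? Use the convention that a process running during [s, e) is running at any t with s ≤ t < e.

Gantt: | T2 0-5 | T3 5-13 | T4 13-21 | T5 21-22 | T6 22-30 | T1 30-37 |
Completion: T1=37  T2=5  T3=13  T4=21  T5=22  T6=30

T5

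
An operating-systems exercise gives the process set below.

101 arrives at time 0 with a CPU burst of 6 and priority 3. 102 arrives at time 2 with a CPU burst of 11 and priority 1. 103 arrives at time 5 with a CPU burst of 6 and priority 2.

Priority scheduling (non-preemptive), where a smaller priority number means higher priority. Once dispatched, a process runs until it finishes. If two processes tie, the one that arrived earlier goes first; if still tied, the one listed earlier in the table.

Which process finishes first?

Timeline: | 101 0-6 | 102 6-17 | 103 17-23 |
Completion: 101=6  102=17  103=23
Turnaround (C−A): 101=6  102=15  103=18
Finish order: 101 → 102 → 103

101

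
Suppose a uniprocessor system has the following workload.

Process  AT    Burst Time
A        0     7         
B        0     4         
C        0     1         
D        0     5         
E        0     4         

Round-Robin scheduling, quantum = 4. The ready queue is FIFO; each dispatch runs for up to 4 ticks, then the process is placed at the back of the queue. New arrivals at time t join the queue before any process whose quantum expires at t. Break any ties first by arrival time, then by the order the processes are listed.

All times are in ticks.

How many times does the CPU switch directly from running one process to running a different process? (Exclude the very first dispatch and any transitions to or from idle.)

Schedule: | A 0-4 | B 4-8 | C 8-9 | D 9-13 | E 13-17 | A 17-20 | D 20-21 |
Completion: A=20  B=8  C=9  D=21  E=17
Turnaround (C−A): A=20  B=8  C=9  D=21  E=17

6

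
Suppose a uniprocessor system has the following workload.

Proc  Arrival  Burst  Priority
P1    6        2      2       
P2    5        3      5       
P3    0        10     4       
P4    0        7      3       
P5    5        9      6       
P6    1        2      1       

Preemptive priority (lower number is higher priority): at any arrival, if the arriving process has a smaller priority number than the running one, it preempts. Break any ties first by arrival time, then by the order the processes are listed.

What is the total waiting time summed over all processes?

Timeline: | P4 0-1 | P6 1-3 | P4 3-6 | P1 6-8 | P4 8-11 | P3 11-21 | P2 21-24 | P5 24-33 |
Completion: P1=8  P2=24  P3=21  P4=11  P5=33  P6=3
Waiting = turnaround − burst: P1=0, P2=16, P3=11, P4=4, P5=19, P6=0
Total waiting = 0 + 16 + 11 + 4 + 19 + 0 = 50

50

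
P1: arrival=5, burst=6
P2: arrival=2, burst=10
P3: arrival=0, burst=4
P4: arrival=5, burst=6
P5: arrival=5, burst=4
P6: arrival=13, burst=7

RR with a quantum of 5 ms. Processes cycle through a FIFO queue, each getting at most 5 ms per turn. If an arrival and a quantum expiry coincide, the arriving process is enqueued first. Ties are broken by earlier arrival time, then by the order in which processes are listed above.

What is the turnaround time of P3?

Timeline: | P3 0-4 | P2 4-9 | P1 9-14 | P4 14-19 | P5 19-23 | P2 23-28 | P6 28-33 | P1 33-34 | P4 34-35 | P6 35-37 |
Completion: P1=34  P2=28  P3=4  P4=35  P5=23  P6=37
Turnaround (C−A): P1=29  P2=26  P3=4  P4=30  P5=18  P6=24
Turnaround(P3) = completion − arrival = 4 − 0 = 4

4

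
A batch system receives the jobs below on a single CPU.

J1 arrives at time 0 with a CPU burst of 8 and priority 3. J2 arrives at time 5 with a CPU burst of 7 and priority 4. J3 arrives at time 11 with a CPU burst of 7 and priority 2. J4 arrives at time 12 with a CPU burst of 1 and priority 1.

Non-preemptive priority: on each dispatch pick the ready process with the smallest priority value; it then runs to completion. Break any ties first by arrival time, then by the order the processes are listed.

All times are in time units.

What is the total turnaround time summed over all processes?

Schedule: | J1 0-8 | J2 8-15 | J4 15-16 | J3 16-23 |
Completion: J1=8  J2=15  J3=23  J4=16
Turnaround (C−A): J1=8  J2=10  J3=12  J4=4
Turnaround = completion − arrival: J1=8, J2=10, J3=12, J4=4
Total turnaround = 8 + 10 + 12 + 4 = 34

34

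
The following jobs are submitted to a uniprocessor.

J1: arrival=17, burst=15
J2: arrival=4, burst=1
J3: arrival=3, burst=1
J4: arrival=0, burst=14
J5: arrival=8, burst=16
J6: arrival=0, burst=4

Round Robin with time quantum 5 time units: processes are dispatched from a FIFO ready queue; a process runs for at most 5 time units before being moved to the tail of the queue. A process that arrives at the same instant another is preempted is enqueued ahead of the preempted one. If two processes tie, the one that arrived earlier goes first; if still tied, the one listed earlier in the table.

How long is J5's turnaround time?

43

Gantt: | J4 0-5 | J6 5-9 | J3 9-10 | J2 10-11 | J4 11-16 | J5 16-21 | J4 21-25 | J1 25-30 | J5 30-35 | J1 35-40 | J5 40-45 | J1 45-50 | J5 50-51 |
Completion: J1=50  J2=11  J3=10  J4=25  J5=51  J6=9
Turnaround(J5) = completion − arrival = 51 − 8 = 43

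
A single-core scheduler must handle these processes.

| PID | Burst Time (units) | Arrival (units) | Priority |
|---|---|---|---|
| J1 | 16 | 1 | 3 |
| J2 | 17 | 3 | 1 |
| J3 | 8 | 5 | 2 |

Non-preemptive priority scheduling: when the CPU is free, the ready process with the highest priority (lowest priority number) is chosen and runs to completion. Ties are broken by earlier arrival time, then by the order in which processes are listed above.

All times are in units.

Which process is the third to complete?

Timeline: | idle 0-1 | J1 1-17 | J2 17-34 | J3 34-42 |
Completion: J1=17  J2=34  J3=42
Turnaround (C−A): J1=16  J2=31  J3=37
Finish order: J1 → J2 → J3

J3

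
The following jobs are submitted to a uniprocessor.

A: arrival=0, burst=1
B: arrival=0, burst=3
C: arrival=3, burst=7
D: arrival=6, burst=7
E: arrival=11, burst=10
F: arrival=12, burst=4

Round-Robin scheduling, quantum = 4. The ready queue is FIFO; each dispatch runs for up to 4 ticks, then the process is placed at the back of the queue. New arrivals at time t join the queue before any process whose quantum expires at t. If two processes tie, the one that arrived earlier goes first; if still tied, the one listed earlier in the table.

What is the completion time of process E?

Gantt: | A 0-1 | B 1-4 | C 4-8 | D 8-12 | C 12-15 | E 15-19 | F 19-23 | D 23-26 | E 26-32 |
Completion: A=1  B=4  C=15  D=26  E=32  F=23
Turnaround (C−A): A=1  B=4  C=12  D=20  E=21  F=11

32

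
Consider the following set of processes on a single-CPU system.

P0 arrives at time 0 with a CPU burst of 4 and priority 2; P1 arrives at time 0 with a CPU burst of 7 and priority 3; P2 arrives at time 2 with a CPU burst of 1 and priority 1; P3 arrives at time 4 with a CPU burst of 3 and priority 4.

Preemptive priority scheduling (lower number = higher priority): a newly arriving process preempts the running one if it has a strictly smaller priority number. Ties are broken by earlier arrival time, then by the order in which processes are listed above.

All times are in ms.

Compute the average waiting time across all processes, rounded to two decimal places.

Schedule: | P0 0-2 | P2 2-3 | P0 3-5 | P1 5-12 | P3 12-15 |
Completion: P0=5  P1=12  P2=3  P3=15
Turnaround (C−A): P0=5  P1=12  P2=1  P3=11
Waiting times: P0=1, P1=5, P2=0, P3=8
Average waiting = (1+5+0+8) / 4 = 14/4 = 3.50

3.50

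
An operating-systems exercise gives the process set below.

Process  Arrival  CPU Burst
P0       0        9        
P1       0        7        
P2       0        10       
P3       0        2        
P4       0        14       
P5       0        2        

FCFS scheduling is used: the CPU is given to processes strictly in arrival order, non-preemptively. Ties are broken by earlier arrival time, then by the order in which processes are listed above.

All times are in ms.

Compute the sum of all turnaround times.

Timeline: | P0 0-9 | P1 9-16 | P2 16-26 | P3 26-28 | P4 28-42 | P5 42-44 |
Completion: P0=9  P1=16  P2=26  P3=28  P4=42  P5=44
Turnaround (C−A): P0=9  P1=16  P2=26  P3=28  P4=42  P5=44
Turnaround = completion − arrival: P0=9, P1=16, P2=26, P3=28, P4=42, P5=44
Total turnaround = 9 + 16 + 26 + 28 + 42 + 44 = 165

165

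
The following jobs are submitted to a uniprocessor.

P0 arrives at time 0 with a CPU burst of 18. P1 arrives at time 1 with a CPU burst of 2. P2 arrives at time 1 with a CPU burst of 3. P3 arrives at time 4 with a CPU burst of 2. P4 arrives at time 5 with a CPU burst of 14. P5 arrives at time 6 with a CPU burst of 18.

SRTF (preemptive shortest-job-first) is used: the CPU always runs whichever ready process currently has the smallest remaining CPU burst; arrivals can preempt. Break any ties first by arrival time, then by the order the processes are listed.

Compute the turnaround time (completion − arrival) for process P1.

2

Gantt: | P0 0-1 | P1 1-3 | P2 3-6 | P3 6-8 | P4 8-22 | P0 22-39 | P5 39-57 |
Completion: P0=39  P1=3  P2=6  P3=8  P4=22  P5=57
Turnaround(P1) = completion − arrival = 3 − 1 = 2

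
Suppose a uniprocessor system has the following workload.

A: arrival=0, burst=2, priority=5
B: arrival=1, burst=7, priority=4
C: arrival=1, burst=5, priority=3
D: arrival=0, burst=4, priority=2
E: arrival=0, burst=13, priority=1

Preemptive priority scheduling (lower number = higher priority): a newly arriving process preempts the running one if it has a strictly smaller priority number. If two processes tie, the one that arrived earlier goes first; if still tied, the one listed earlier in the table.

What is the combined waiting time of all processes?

Timeline: | E 0-13 | D 13-17 | C 17-22 | B 22-29 | A 29-31 |
Completion: A=31  B=29  C=22  D=17  E=13
Turnaround (C−A): A=31  B=28  C=21  D=17  E=13
Waiting = turnaround − burst: A=29, B=21, C=16, D=13, E=0
Total waiting = 29 + 21 + 16 + 13 + 0 = 79

79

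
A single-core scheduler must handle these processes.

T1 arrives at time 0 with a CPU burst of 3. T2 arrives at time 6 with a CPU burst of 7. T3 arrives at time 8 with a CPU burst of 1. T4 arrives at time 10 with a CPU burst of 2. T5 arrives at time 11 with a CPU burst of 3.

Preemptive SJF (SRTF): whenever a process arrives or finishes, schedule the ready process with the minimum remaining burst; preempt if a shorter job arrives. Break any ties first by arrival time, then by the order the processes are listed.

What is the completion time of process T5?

Gantt: | T1 0-3 | idle 3-6 | T2 6-8 | T3 8-9 | T2 9-10 | T4 10-12 | T5 12-15 | T2 15-19 |
Completion: T1=3  T2=19  T3=9  T4=12  T5=15
Turnaround (C−A): T1=3  T2=13  T3=1  T4=2  T5=4

15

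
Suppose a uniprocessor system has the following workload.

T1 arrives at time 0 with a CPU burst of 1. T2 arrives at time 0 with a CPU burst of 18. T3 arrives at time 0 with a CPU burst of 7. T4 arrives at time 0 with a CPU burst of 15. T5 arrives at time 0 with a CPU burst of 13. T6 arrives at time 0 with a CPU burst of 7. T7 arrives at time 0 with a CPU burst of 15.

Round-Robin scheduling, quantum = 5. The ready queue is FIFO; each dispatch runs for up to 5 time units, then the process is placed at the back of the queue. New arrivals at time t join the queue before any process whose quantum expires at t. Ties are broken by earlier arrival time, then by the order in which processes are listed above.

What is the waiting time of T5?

55

Timeline: | T1 0-1 | T2 1-6 | T3 6-11 | T4 11-16 | T5 16-21 | T6 21-26 | T7 26-31 | T2 31-36 | T3 36-38 | T4 38-43 | T5 43-48 | T6 48-50 | T7 50-55 | T2 55-60 | T4 60-65 | T5 65-68 | T7 68-73 | T2 73-76 |
Completion: T1=1  T2=76  T3=38  T4=65  T5=68  T6=50  T7=73
Waiting(T5) = turnaround − burst = 68 − 13 = 55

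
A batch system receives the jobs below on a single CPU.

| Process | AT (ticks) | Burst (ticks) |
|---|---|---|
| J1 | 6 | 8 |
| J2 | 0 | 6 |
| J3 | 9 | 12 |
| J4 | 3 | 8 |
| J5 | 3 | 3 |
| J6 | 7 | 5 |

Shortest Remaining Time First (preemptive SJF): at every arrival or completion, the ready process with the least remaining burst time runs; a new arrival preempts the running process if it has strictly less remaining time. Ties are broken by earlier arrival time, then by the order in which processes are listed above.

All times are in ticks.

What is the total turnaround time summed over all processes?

95

Gantt: | J2 0-6 | J5 6-9 | J6 9-14 | J4 14-22 | J1 22-30 | J3 30-42 |
Completion: J1=30  J2=6  J3=42  J4=22  J5=9  J6=14
Turnaround = completion − arrival: J1=24, J2=6, J3=33, J4=19, J5=6, J6=7
Total turnaround = 24 + 6 + 33 + 19 + 6 + 7 = 95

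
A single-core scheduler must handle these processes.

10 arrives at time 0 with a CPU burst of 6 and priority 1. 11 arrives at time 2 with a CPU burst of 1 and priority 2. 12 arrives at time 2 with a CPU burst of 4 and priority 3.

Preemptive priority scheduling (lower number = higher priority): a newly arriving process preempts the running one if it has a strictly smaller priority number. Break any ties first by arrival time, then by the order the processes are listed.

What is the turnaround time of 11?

Gantt: | 10 0-6 | 11 6-7 | 12 7-11 |
Completion: 10=6  11=7  12=11
Turnaround (C−A): 10=6  11=5  12=9
Turnaround(11) = completion − arrival = 7 − 2 = 5

5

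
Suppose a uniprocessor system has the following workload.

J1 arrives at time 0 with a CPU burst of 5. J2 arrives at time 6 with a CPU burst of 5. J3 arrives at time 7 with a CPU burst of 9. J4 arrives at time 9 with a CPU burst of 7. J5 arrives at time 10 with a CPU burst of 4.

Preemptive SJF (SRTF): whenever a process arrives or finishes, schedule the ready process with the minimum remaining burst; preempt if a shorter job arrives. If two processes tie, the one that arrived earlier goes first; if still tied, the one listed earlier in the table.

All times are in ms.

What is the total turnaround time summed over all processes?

Timeline: | J1 0-5 | idle 5-6 | J2 6-11 | J5 11-15 | J4 15-22 | J3 22-31 |
Completion: J1=5  J2=11  J3=31  J4=22  J5=15
Turnaround = completion − arrival: J1=5, J2=5, J3=24, J4=13, J5=5
Total turnaround = 5 + 5 + 24 + 13 + 5 = 52

52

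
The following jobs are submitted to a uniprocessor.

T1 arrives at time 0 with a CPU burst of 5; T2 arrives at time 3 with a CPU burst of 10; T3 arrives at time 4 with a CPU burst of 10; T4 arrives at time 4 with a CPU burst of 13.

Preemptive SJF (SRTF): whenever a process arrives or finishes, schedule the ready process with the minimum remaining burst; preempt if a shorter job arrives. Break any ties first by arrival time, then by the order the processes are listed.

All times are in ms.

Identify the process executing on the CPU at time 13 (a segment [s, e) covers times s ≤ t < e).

Schedule: | T1 0-5 | T2 5-15 | T3 15-25 | T4 25-38 |
Completion: T1=5  T2=15  T3=25  T4=38

T2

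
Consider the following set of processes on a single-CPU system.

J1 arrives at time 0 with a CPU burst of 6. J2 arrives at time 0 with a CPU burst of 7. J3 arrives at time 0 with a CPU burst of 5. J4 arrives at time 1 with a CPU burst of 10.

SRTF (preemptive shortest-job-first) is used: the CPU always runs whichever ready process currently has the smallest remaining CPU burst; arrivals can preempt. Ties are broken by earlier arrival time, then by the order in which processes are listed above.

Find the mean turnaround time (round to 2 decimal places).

Timeline: | J3 0-5 | J1 5-11 | J2 11-18 | J4 18-28 |
Completion: J1=11  J2=18  J3=5  J4=28
Turnaround (C−A): J1=11  J2=18  J3=5  J4=27
Turnaround times: J1=11, J2=18, J3=5, J4=27
Average turnaround = (11+18+5+27) / 4 = 61/4 = 15.25

15.25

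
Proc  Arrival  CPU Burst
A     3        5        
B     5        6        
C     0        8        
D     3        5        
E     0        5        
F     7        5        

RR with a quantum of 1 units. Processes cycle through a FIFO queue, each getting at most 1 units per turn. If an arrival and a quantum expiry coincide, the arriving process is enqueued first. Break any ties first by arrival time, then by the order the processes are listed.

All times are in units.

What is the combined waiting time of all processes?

Gantt: | C 0-1 | E 1-2 | C 2-3 | E 3-4 | A 4-5 | D 5-6 | C 6-7 | E 7-8 | B 8-9 | A 9-10 | D 10-11 | F 11-12 | C 12-13 | E 13-14 | B 14-15 | A 15-16 | D 16-17 | F 17-18 | C 18-19 | E 19-20 | B 20-21 | A 21-22 | D 22-23 | F 23-24 | C 24-25 | B 25-26 | A 26-27 | D 27-28 | F 28-29 | C 29-30 | B 30-31 | F 31-32 | C 32-33 | B 33-34 |
Completion: A=27  B=34  C=33  D=28  E=20  F=32
Turnaround (C−A): A=24  B=29  C=33  D=25  E=20  F=25
Waiting = turnaround − burst: A=19, B=23, C=25, D=20, E=15, F=20
Total waiting = 19 + 23 + 25 + 20 + 15 + 20 = 122

122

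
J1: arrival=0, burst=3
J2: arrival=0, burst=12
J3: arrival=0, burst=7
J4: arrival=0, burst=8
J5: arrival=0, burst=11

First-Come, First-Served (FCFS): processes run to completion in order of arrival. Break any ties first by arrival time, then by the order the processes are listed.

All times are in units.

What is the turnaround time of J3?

Timeline: | J1 0-3 | J2 3-15 | J3 15-22 | J4 22-30 | J5 30-41 |
Completion: J1=3  J2=15  J3=22  J4=30  J5=41
Turnaround(J3) = completion − arrival = 22 − 0 = 22

22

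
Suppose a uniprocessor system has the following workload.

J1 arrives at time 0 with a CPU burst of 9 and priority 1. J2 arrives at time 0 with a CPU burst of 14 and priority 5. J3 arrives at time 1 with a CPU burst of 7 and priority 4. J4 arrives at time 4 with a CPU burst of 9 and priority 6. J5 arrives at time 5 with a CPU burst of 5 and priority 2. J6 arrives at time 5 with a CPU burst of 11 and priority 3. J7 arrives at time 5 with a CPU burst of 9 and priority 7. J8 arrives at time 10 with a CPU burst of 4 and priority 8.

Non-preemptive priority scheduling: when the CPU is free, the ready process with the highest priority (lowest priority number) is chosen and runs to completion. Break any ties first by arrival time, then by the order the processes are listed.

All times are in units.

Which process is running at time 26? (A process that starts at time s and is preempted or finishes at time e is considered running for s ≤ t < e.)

J3

Gantt: | J1 0-9 | J5 9-14 | J6 14-25 | J3 25-32 | J2 32-46 | J4 46-55 | J7 55-64 | J8 64-68 |
Completion: J1=9  J2=46  J3=32  J4=55  J5=14  J6=25  J7=64  J8=68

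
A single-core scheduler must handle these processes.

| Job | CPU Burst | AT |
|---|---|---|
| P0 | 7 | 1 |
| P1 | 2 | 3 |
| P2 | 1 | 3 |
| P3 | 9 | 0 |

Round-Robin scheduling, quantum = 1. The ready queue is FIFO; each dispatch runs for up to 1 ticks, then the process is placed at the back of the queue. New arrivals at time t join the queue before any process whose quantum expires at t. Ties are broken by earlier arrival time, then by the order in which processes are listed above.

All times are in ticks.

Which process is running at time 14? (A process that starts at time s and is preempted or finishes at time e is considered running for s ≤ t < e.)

P0

Timeline: | P3 0-1 | P0 1-2 | P3 2-3 | P0 3-4 | P1 4-5 | P2 5-6 | P3 6-7 | P0 7-8 | P1 8-9 | P3 9-10 | P0 10-11 | P3 11-12 | P0 12-13 | P3 13-14 | P0 14-15 | P3 15-16 | P0 16-17 | P3 17-19 |
Completion: P0=17  P1=9  P2=6  P3=19
Turnaround (C−A): P0=16  P1=6  P2=3  P3=19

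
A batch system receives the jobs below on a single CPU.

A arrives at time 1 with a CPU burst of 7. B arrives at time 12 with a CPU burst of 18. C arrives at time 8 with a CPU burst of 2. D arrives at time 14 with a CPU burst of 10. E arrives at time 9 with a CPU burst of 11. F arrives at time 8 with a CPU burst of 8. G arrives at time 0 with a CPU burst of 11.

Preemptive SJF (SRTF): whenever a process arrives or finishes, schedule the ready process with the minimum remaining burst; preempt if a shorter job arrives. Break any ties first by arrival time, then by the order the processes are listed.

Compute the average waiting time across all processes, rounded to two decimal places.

Timeline: | G 0-1 | A 1-8 | C 8-10 | F 10-18 | G 18-28 | D 28-38 | E 38-49 | B 49-67 |
Completion: A=8  B=67  C=10  D=38  E=49  F=18  G=28
Waiting times: A=0, B=37, C=0, D=14, E=29, F=2, G=17
Average waiting = (0+37+0+14+29+2+17) / 7 = 99/7 = 14.14

14.14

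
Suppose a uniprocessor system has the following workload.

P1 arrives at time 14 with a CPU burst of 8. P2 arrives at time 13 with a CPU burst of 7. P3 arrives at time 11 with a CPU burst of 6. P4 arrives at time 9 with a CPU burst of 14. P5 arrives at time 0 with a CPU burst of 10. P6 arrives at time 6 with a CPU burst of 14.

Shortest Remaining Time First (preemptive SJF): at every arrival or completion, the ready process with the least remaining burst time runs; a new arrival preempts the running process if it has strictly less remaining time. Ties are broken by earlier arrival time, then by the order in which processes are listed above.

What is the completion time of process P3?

17

Schedule: | P5 0-10 | P6 10-11 | P3 11-17 | P2 17-24 | P1 24-32 | P6 32-45 | P4 45-59 |
Completion: P1=32  P2=24  P3=17  P4=59  P5=10  P6=45
Turnaround (C−A): P1=18  P2=11  P3=6  P4=50  P5=10  P6=39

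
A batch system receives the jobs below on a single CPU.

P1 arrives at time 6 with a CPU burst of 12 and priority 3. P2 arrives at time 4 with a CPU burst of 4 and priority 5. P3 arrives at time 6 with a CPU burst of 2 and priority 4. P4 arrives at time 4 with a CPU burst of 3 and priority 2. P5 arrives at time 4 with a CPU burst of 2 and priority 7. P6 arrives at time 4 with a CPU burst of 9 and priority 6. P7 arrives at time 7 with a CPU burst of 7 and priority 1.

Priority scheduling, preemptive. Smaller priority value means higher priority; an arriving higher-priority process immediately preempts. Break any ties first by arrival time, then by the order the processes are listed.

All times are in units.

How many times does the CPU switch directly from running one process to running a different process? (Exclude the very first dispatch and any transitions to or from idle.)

Schedule: | idle 0-4 | P4 4-7 | P7 7-14 | P1 14-26 | P3 26-28 | P2 28-32 | P6 32-41 | P5 41-43 |
Completion: P1=26  P2=32  P3=28  P4=7  P5=43  P6=41  P7=14
Turnaround (C−A): P1=20  P2=28  P3=22  P4=3  P5=39  P6=37  P7=7

6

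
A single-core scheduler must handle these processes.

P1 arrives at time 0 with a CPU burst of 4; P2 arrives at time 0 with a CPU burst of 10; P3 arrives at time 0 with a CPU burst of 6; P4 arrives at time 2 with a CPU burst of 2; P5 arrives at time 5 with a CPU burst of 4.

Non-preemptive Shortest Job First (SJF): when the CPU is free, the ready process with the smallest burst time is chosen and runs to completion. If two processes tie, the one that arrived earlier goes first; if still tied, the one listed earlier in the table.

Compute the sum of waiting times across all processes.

Gantt: | P1 0-4 | P4 4-6 | P5 6-10 | P3 10-16 | P2 16-26 |
Completion: P1=4  P2=26  P3=16  P4=6  P5=10
Waiting = turnaround − burst: P1=0, P2=16, P3=10, P4=2, P5=1
Total waiting = 0 + 16 + 10 + 2 + 1 = 29

29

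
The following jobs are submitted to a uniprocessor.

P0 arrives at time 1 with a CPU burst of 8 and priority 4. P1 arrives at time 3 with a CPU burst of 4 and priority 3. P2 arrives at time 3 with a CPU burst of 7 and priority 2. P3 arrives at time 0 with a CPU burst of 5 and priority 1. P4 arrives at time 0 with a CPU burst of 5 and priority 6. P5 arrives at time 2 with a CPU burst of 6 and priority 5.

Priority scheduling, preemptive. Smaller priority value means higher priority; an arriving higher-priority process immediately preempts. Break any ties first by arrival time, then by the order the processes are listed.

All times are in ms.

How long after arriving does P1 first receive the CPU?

9

Timeline: | P3 0-5 | P2 5-12 | P1 12-16 | P0 16-24 | P5 24-30 | P4 30-35 |
Completion: P0=24  P1=16  P2=12  P3=5  P4=35  P5=30
Turnaround (C−A): P0=23  P1=13  P2=9  P3=5  P4=35  P5=28
Response(P1) = first start − arrival = 12 − 3 = 9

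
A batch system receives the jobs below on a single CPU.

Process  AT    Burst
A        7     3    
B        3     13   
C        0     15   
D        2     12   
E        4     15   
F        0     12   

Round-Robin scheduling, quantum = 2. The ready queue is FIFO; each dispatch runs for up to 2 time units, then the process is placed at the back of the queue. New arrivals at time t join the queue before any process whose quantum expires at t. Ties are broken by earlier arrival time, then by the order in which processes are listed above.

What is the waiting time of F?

45

Schedule: | C 0-2 | F 2-4 | D 4-6 | C 6-8 | B 8-10 | E 10-12 | F 12-14 | D 14-16 | A 16-18 | C 18-20 | B 20-22 | E 22-24 | F 24-26 | D 26-28 | A 28-29 | C 29-31 | B 31-33 | E 33-35 | F 35-37 | D 37-39 | C 39-41 | B 41-43 | E 43-45 | F 45-47 | D 47-49 | C 49-51 | B 51-53 | E 53-55 | F 55-57 | D 57-59 | C 59-61 | B 61-63 | E 63-65 | C 65-66 | B 66-67 | E 67-70 |
Completion: A=29  B=67  C=66  D=59  E=70  F=57
Waiting(F) = turnaround − burst = 57 − 12 = 45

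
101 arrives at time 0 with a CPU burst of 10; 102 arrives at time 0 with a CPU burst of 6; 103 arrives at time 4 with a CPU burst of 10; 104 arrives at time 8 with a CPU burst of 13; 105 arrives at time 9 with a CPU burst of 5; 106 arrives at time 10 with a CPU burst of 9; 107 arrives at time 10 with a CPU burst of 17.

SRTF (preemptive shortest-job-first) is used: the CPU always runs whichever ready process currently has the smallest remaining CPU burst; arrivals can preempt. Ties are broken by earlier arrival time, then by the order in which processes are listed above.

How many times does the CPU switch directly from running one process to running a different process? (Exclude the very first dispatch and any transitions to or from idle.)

7

Schedule: | 102 0-6 | 101 6-9 | 105 9-14 | 101 14-21 | 106 21-30 | 103 30-40 | 104 40-53 | 107 53-70 |
Completion: 101=21  102=6  103=40  104=53  105=14  106=30  107=70
Turnaround (C−A): 101=21  102=6  103=36  104=45  105=5  106=20  107=60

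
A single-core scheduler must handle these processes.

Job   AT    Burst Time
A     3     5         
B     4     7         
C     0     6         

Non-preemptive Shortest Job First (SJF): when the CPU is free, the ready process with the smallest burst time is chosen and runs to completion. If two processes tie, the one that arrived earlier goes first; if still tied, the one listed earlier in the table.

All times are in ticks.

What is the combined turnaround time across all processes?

Timeline: | C 0-6 | A 6-11 | B 11-18 |
Completion: A=11  B=18  C=6
Turnaround (C−A): A=8  B=14  C=6
Turnaround = completion − arrival: A=8, B=14, C=6
Total turnaround = 8 + 14 + 6 = 28

28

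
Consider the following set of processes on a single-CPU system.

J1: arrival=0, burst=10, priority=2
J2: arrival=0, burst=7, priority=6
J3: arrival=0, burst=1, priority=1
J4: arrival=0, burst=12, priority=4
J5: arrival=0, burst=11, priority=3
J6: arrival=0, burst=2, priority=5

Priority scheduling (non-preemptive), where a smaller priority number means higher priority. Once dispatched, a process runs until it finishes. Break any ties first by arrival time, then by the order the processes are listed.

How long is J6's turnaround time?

Gantt: | J3 0-1 | J1 1-11 | J5 11-22 | J4 22-34 | J6 34-36 | J2 36-43 |
Completion: J1=11  J2=43  J3=1  J4=34  J5=22  J6=36
Turnaround(J6) = completion − arrival = 36 − 0 = 36

36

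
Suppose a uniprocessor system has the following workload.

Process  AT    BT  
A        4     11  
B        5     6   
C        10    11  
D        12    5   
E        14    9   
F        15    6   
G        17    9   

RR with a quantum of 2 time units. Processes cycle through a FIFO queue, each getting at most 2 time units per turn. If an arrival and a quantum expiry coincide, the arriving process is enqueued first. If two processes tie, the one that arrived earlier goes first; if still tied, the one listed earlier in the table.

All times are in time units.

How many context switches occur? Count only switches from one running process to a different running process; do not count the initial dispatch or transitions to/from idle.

Timeline: | idle 0-4 | A 4-6 | B 6-8 | A 8-10 | B 10-12 | C 12-14 | A 14-16 | D 16-18 | B 18-20 | E 20-22 | C 22-24 | F 24-26 | A 26-28 | G 28-30 | D 30-32 | E 32-34 | C 34-36 | F 36-38 | A 38-40 | G 40-42 | D 42-43 | E 43-45 | C 45-47 | F 47-49 | A 49-50 | G 50-52 | E 52-54 | C 54-56 | G 56-58 | E 58-59 | C 59-60 | G 60-61 |
Completion: A=50  B=20  C=60  D=43  E=59  F=49  G=61

30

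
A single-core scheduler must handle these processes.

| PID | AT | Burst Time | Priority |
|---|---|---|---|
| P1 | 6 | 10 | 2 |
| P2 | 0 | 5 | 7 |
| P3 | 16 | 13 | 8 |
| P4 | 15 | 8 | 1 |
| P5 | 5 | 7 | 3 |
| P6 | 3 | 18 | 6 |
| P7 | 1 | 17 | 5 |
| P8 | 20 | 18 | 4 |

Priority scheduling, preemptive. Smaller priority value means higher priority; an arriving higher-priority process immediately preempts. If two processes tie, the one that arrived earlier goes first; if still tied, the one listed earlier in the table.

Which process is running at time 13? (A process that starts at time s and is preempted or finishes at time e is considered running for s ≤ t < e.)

Timeline: | P2 0-1 | P7 1-5 | P5 5-6 | P1 6-15 | P4 15-23 | P1 23-24 | P5 24-30 | P8 30-48 | P7 48-61 | P6 61-79 | P2 79-83 | P3 83-96 |
Completion: P1=24  P2=83  P3=96  P4=23  P5=30  P6=79  P7=61  P8=48
Turnaround (C−A): P1=18  P2=83  P3=80  P4=8  P5=25  P6=76  P7=60  P8=28

P1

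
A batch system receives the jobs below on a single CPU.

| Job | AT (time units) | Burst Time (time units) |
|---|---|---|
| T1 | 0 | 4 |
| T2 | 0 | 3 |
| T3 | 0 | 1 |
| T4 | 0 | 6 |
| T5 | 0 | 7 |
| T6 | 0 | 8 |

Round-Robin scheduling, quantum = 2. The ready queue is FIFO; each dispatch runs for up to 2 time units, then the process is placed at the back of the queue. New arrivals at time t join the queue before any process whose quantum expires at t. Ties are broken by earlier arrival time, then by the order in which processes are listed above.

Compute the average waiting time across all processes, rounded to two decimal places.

13.50

Schedule: | T1 0-2 | T2 2-4 | T3 4-5 | T4 5-7 | T5 7-9 | T6 9-11 | T1 11-13 | T2 13-14 | T4 14-16 | T5 16-18 | T6 18-20 | T4 20-22 | T5 22-24 | T6 24-26 | T5 26-27 | T6 27-29 |
Completion: T1=13  T2=14  T3=5  T4=22  T5=27  T6=29
Waiting times: T1=9, T2=11, T3=4, T4=16, T5=20, T6=21
Average waiting = (9+11+4+16+20+21) / 6 = 81/6 = 13.50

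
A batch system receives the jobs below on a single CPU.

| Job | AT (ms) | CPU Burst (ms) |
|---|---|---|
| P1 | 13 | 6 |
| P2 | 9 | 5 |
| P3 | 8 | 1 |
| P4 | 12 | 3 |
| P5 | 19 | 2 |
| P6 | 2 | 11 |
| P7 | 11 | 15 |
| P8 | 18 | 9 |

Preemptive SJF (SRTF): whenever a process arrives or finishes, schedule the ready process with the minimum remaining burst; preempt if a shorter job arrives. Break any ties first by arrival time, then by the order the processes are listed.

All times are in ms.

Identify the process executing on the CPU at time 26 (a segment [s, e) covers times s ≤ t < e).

P1

Schedule: | idle 0-2 | P6 2-8 | P3 8-9 | P6 9-14 | P4 14-17 | P2 17-19 | P5 19-21 | P2 21-24 | P1 24-30 | P8 30-39 | P7 39-54 |
Completion: P1=30  P2=24  P3=9  P4=17  P5=21  P6=14  P7=54  P8=39
Turnaround (C−A): P1=17  P2=15  P3=1  P4=5  P5=2  P6=12  P7=43  P8=21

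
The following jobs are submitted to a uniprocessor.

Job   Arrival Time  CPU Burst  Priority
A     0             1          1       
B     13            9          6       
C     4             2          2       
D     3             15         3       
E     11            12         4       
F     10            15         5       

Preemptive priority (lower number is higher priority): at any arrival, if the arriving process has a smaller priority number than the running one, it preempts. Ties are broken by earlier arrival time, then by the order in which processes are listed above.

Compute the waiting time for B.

Schedule: | A 0-1 | idle 1-3 | D 3-4 | C 4-6 | D 6-20 | E 20-32 | F 32-47 | B 47-56 |
Completion: A=1  B=56  C=6  D=20  E=32  F=47
Turnaround (C−A): A=1  B=43  C=2  D=17  E=21  F=37
Waiting(B) = turnaround − burst = 43 − 9 = 34

34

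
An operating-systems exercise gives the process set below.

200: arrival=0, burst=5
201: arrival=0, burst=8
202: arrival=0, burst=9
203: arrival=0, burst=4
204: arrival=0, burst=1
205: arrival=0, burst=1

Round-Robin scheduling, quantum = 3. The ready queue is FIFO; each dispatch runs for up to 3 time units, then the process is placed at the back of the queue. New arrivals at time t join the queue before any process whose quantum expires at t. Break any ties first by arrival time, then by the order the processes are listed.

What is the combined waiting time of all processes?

91

Timeline: | 200 0-3 | 201 3-6 | 202 6-9 | 203 9-12 | 204 12-13 | 205 13-14 | 200 14-16 | 201 16-19 | 202 19-22 | 203 22-23 | 201 23-25 | 202 25-28 |
Completion: 200=16  201=25  202=28  203=23  204=13  205=14
Turnaround (C−A): 200=16  201=25  202=28  203=23  204=13  205=14
Waiting = turnaround − burst: 200=11, 201=17, 202=19, 203=19, 204=12, 205=13
Total waiting = 11 + 17 + 19 + 19 + 12 + 13 = 91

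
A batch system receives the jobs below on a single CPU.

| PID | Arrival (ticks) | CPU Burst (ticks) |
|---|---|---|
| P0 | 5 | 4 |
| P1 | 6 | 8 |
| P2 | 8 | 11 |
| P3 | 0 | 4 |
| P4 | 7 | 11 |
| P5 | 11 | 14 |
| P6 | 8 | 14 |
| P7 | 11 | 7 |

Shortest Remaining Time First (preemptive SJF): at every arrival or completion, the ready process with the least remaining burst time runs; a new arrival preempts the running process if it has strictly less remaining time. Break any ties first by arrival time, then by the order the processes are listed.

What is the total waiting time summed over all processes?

140

Schedule: | P3 0-4 | idle 4-5 | P0 5-9 | P1 9-17 | P7 17-24 | P4 24-35 | P2 35-46 | P6 46-60 | P5 60-74 |
Completion: P0=9  P1=17  P2=46  P3=4  P4=35  P5=74  P6=60  P7=24
Waiting = turnaround − burst: P0=0, P1=3, P2=27, P3=0, P4=17, P5=49, P6=38, P7=6
Total waiting = 0 + 3 + 27 + 0 + 17 + 49 + 38 + 6 = 140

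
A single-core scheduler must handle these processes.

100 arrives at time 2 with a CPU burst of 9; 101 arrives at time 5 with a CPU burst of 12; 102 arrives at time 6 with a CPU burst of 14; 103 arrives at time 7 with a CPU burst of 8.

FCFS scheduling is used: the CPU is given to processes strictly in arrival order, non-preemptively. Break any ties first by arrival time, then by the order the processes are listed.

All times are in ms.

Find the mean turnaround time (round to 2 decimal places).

24.00

Timeline: | idle 0-2 | 100 2-11 | 101 11-23 | 102 23-37 | 103 37-45 |
Completion: 100=11  101=23  102=37  103=45
Turnaround (C−A): 100=9  101=18  102=31  103=38
Turnaround times: 100=9, 101=18, 102=31, 103=38
Average turnaround = (9+18+31+38) / 4 = 96/4 = 24.00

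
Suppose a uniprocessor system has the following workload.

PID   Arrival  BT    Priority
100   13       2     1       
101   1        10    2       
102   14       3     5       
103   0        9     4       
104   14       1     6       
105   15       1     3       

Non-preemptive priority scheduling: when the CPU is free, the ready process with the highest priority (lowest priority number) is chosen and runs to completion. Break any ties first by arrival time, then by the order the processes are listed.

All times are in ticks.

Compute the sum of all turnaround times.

65

Timeline: | 103 0-9 | 101 9-19 | 100 19-21 | 105 21-22 | 102 22-25 | 104 25-26 |
Completion: 100=21  101=19  102=25  103=9  104=26  105=22
Turnaround = completion − arrival: 100=8, 101=18, 102=11, 103=9, 104=12, 105=7
Total turnaround = 8 + 18 + 11 + 9 + 12 + 7 = 65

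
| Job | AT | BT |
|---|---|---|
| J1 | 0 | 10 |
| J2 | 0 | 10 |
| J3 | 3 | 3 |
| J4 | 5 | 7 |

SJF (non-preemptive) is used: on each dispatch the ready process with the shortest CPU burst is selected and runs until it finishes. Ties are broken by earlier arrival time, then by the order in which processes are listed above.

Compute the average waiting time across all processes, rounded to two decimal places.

Schedule: | J1 0-10 | J3 10-13 | J4 13-20 | J2 20-30 |
Completion: J1=10  J2=30  J3=13  J4=20
Turnaround (C−A): J1=10  J2=30  J3=10  J4=15
Waiting times: J1=0, J2=20, J3=7, J4=8
Average waiting = (0+20+7+8) / 4 = 35/4 = 8.75

8.75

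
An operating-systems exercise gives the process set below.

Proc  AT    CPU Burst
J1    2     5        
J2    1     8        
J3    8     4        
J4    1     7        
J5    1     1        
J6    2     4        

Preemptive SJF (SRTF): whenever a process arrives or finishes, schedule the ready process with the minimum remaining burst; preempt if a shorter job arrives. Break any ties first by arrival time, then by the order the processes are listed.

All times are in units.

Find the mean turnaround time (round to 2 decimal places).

11.83

Timeline: | idle 0-1 | J5 1-2 | J6 2-6 | J1 6-11 | J3 11-15 | J4 15-22 | J2 22-30 |
Completion: J1=11  J2=30  J3=15  J4=22  J5=2  J6=6
Turnaround (C−A): J1=9  J2=29  J3=7  J4=21  J5=1  J6=4
Turnaround times: J1=9, J2=29, J3=7, J4=21, J5=1, J6=4
Average turnaround = (9+29+7+21+1+4) / 6 = 71/6 = 11.83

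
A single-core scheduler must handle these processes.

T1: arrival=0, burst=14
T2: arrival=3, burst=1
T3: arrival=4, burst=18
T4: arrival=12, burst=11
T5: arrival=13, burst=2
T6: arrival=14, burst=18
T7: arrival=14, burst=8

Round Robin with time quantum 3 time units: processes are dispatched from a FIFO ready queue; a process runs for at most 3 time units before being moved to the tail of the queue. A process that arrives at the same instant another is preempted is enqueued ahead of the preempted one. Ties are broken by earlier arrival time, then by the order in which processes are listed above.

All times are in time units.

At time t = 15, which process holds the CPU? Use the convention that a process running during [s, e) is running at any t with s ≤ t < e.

Timeline: | T1 0-3 | T2 3-4 | T1 4-7 | T3 7-10 | T1 10-13 | T3 13-16 | T4 16-19 | T5 19-21 | T1 21-24 | T6 24-27 | T7 27-30 | T3 30-33 | T4 33-36 | T1 36-38 | T6 38-41 | T7 41-44 | T3 44-47 | T4 47-50 | T6 50-53 | T7 53-55 | T3 55-58 | T4 58-60 | T6 60-63 | T3 63-66 | T6 66-72 |
Completion: T1=38  T2=4  T3=66  T4=60  T5=21  T6=72  T7=55
Turnaround (C−A): T1=38  T2=1  T3=62  T4=48  T5=8  T6=58  T7=41

T3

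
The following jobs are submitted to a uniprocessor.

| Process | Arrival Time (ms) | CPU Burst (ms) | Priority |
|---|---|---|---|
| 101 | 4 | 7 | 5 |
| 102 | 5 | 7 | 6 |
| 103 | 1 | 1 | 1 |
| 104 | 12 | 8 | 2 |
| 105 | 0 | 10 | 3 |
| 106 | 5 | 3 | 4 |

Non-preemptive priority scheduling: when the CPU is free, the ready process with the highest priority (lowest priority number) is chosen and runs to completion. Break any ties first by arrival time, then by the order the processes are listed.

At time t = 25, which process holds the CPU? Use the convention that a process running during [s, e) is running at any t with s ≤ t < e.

101

Schedule: | 105 0-10 | 103 10-11 | 106 11-14 | 104 14-22 | 101 22-29 | 102 29-36 |
Completion: 101=29  102=36  103=11  104=22  105=10  106=14
Turnaround (C−A): 101=25  102=31  103=10  104=10  105=10  106=9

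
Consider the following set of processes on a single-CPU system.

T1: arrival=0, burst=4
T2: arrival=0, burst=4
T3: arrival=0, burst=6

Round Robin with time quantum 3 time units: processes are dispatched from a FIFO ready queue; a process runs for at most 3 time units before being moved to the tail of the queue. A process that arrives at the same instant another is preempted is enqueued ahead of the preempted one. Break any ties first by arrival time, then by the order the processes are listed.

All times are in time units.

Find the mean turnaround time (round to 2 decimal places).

11.67

Timeline: | T1 0-3 | T2 3-6 | T3 6-9 | T1 9-10 | T2 10-11 | T3 11-14 |
Completion: T1=10  T2=11  T3=14
Turnaround times: T1=10, T2=11, T3=14
Average turnaround = (10+11+14) / 3 = 35/3 = 11.67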